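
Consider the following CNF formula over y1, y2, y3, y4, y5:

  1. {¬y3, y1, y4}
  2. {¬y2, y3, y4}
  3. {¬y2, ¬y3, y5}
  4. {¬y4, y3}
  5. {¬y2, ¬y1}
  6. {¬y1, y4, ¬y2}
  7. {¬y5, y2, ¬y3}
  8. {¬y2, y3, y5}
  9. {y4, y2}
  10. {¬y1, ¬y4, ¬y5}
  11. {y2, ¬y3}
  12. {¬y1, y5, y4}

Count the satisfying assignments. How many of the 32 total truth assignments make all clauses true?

Satisfying assignments:
  y1=0 y2=1 y3=1 y4=1 y5=1
That's 1 in total.

1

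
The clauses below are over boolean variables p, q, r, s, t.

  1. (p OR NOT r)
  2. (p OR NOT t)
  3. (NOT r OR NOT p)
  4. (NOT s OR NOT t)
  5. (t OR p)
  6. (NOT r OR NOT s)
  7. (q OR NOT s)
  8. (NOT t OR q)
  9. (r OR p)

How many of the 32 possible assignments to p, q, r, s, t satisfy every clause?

4

Satisfying assignments:
  p=1 q=0 r=0 s=0 t=0
  p=1 q=1 r=0 s=0 t=0
  p=1 q=1 r=0 s=0 t=1
  p=1 q=1 r=0 s=1 t=0
That's 4 in total.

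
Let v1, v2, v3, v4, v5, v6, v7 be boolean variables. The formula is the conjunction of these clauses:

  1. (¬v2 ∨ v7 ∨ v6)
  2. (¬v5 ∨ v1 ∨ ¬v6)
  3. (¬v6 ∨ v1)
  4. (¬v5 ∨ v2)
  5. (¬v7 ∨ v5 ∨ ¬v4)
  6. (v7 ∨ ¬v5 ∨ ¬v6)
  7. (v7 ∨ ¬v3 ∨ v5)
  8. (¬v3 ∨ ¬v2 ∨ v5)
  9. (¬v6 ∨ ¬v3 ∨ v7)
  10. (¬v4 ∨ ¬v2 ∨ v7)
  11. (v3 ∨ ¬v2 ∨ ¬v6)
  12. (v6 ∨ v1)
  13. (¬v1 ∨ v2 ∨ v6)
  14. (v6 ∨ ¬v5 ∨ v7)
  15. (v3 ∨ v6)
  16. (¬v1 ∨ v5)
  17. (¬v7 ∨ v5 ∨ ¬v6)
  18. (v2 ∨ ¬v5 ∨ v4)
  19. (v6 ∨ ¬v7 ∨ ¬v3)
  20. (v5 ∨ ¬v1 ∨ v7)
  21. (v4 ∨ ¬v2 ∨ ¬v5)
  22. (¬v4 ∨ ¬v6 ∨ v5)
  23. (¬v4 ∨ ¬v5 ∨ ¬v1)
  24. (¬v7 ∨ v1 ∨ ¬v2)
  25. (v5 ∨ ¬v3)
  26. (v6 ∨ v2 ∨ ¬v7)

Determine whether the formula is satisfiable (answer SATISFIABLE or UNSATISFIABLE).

v5 = True:
  propagation gives v2=True, v4=True, v7=True, v1=False; an empty clause results — contradiction.
v5 = False:
  propagation gives v1=False, v6=False; an empty clause results — contradiction.
Every branch closes, so no satisfying assignment exists.

UNSATISFIABLE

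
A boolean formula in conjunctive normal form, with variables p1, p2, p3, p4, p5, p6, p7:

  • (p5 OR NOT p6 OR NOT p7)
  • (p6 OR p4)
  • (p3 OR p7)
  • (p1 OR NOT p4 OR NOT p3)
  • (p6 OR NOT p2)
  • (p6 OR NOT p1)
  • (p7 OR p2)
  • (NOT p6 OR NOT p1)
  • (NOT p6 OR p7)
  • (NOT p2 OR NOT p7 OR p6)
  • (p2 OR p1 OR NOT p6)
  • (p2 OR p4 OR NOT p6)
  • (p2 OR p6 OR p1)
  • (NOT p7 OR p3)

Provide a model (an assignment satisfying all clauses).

p5 occurs only positively in the remaining clauses — set p5 = True.
Branch on p1: take p1 = False.
The remaining clauses are satisfied by p2 = True, p3 = True, p4 = False, p6 = True, p7 = True.
Check each clause:
  1. (p5 OR NOT p6 OR NOT p7) — p5 is true.
  2. (p4 OR p6) — p6 is true.
  3. (p3 OR p7) — p3 is true.
  4. (NOT p3 OR NOT p4 OR p1) — NOT p4 is true.
  5. (NOT p2 OR p6) — p6 is true.
  6. (p6 OR NOT p1) — NOT p1 is true.
  7. (p7 OR p2) — p2 is true.
  8. (NOT p6 OR NOT p1) — NOT p1 is true.
  9. (p7 OR NOT p6) — p7 is true.
  10. (p6 OR NOT p7 OR NOT p2) — p6 is true.
  11. (NOT p6 OR p2 OR p1) — p2 is true.
  12. (p4 OR NOT p6 OR p2) — p2 is true.
  13. (p1 OR p6 OR p2) — p2 is true.
  14. (p3 OR NOT p7) — p3 is true.

p1=0  p2=1  p3=1  p4=0  p5=1  p6=1  p7=1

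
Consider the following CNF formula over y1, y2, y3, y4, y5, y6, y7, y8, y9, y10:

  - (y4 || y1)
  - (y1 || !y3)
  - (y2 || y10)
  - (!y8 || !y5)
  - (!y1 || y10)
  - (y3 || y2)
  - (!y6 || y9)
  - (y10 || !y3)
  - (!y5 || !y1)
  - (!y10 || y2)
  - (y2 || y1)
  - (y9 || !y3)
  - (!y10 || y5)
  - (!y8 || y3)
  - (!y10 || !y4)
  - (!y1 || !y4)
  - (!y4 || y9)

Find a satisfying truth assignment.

y1=False  y2=True  y3=False  y4=True  y5=False  y6=True  y7=True  y8=False  y9=True  y10=False

y2 occurs only positively in the remaining clauses — set y2 = True.
Pure literal: y8 appears only negated; assign y8 = False.
Try y1 = False.
  then y4 is forced to True.
  then y3 is forced to False.
  then y10 is forced to False.
  then y9 is forced to True.
y5, y6, y7 are now unconstrained; take y5 = False, y6 = True, y7 = True.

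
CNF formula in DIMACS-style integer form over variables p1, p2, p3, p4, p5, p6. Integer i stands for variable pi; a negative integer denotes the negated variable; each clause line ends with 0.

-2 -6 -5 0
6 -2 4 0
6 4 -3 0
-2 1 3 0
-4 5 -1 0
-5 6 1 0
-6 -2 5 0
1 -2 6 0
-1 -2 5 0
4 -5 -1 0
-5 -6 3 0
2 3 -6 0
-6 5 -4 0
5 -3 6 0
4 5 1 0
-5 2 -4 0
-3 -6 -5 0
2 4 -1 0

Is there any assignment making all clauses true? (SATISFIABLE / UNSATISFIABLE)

SATISFIABLE

Try p1 = True.
Set p2 = True and propagate.
  then p5 is forced to True.
  then p6 is forced to False.
  then p4 is forced to True.
p3 is now unconstrained; take p3 = True.
Every clause has at least one true literal under this assignment.
So p1=T, p2=T, p3=T, p4=T, p5=T, p6=F is a satisfying assignment.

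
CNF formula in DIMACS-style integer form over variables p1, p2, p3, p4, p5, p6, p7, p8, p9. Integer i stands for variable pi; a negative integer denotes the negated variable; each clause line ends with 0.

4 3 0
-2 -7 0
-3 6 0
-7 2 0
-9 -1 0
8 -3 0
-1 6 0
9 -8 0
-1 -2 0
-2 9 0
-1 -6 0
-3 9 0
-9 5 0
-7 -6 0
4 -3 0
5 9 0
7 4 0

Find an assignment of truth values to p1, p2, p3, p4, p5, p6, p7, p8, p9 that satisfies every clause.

p1 occurs only negated in the remaining clauses — set p1 = False.
Pure literal: p4 appears only positively; assign p4 = True.
Branch on p2: take p2 = True.
  then p7 is forced to False.
  then p9 is forced to True.
  then p5 is forced to True.
For the remaining variables, p3 = True, p6 = True, p8 = True works.
Every clause has at least one true literal under this assignment.

p1=F, p2=T, p3=T, p4=T, p5=T, p6=T, p7=F, p8=T, p9=T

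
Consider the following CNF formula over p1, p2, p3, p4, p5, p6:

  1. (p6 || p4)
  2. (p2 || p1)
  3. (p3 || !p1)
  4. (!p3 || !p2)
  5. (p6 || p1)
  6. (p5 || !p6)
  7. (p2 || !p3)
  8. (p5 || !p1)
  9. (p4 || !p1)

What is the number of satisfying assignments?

2

The models are:
  p1=0 p2=1 p3=0 p4=0 p5=1 p6=1
  p1=0 p2=1 p3=0 p4=1 p5=1 p6=1
That's 2 in total.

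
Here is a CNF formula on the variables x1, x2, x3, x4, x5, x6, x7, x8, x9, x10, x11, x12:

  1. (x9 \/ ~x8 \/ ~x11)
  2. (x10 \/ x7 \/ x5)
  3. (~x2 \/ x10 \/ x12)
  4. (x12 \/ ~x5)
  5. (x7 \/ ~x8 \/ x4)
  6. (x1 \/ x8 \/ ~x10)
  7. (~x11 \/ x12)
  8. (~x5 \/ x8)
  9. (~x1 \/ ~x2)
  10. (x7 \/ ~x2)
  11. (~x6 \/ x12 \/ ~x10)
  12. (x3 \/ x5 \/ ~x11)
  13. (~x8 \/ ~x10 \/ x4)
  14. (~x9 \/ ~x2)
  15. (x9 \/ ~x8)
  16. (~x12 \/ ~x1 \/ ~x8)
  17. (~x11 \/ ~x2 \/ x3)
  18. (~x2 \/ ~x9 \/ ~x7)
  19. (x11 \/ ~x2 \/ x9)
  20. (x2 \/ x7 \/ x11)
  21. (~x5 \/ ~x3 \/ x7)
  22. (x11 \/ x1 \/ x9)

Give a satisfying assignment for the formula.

x4 occurs only positively in the remaining clauses — set x4 = True.
x6 occurs only negated in the remaining clauses — set x6 = False.
Set x1 = False and propagate.
For the remaining variables, x2 = False, x3 = True, x5 = False, x7 = True, x8 = False, x9 = True, x10 = False, x11 = False, x12 = False works.
Every clause has at least one true literal under this assignment.

x1=F, x2=F, x3=T, x4=T, x5=F, x6=F, x7=T, x8=F, x9=T, x10=F, x11=F, x12=F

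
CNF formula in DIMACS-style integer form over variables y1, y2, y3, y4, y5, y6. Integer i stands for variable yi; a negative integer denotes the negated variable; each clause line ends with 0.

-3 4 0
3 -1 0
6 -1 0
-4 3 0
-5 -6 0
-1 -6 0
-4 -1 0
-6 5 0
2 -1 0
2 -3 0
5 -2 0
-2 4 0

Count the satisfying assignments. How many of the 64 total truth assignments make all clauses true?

The models are:
  y1=0 y2=0 y3=0 y4=0 y5=0 y6=0
  y1=0 y2=0 y3=0 y4=0 y5=1 y6=0
  y1=0 y2=1 y3=1 y4=1 y5=1 y6=0
Count: 3.

3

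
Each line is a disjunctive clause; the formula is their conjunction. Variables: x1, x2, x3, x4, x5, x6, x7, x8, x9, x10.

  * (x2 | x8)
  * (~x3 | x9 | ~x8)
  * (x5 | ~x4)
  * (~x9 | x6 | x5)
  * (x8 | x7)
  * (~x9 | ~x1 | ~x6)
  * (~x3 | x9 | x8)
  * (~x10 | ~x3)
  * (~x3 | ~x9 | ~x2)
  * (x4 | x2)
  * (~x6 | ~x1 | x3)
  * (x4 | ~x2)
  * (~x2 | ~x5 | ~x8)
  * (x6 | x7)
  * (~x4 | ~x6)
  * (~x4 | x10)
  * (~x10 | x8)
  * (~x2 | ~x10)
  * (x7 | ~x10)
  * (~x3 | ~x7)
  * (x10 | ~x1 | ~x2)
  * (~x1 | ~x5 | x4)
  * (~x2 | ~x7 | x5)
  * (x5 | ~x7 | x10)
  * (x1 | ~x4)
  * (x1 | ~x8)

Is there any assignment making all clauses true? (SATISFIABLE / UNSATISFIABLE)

SATISFIABLE

Try x1 = True.
Branch on x2: take x2 = False.
  then x8 is forced to True.
  then x4 is forced to True.
  then x5 is forced to True.
  then x6 is forced to False.
  then x7 is forced to True.
  then x10 is forced to True.
  then x3 is forced to False.
x9 is now unconstrained; take x9 = False.
Every clause has at least one true literal under this assignment.
So x1=True, x2=False, x3=False, x4=True, x5=True, x6=False, x7=True, x8=True, x9=False, x10=True is a satisfying assignment.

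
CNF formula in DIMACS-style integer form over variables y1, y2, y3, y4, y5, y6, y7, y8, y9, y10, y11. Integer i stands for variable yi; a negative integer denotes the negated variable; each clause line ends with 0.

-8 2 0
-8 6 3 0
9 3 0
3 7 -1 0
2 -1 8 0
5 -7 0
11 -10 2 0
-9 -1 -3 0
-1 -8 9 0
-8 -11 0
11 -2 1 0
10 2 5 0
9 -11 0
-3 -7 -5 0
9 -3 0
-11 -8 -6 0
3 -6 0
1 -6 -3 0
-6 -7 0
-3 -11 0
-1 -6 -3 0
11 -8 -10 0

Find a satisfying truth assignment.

y1 = T, y2 = T, y3 = F, y4 = T, y5 = T, y6 = F, y7 = T, y8 = F, y9 = T, y10 = T, y11 = F

Check each clause:
  1. {y2, ¬y8} — ¬y8 is true.
  2. {¬y8, y3, y6} — ¬y8 is true.
  3. {y9, y3} — y9 is true.
  4. {y3, ¬y1, y7} — y7 is true.
  5. {¬y1, y8, y2} — y2 is true.
  6. {¬y7, y5} — y5 is true.
  7. {y11, y2, ¬y10} — y2 is true.
  8. {¬y9, ¬y3, ¬y1} — ¬y3 is true.
  9. {¬y8, y9, ¬y1} — ¬y8 is true.
  10. {¬y11, ¬y8} — ¬y8 is true.
  11. {¬y2, y11, y1} — y1 is true.
  12. {y5, y10, y2} — y2 is true.
  13. {y9, ¬y11} — y9 is true.
  14. {¬y5, ¬y3, ¬y7} — ¬y3 is true.
  15. {¬y3, y9} — y9 is true.
  16. {¬y11, ¬y8, ¬y6} — ¬y8 is true.
  17. {y3, ¬y6} — ¬y6 is true.
  18. {y1, ¬y6, ¬y3} — y1 is true.
  19. {¬y6, ¬y7} — ¬y6 is true.
  20. {¬y11, ¬y3} — ¬y11 is true.
  21. {¬y3, ¬y6, ¬y1} — ¬y6 is true.
  22. {¬y10, y11, ¬y8} — ¬y8 is true.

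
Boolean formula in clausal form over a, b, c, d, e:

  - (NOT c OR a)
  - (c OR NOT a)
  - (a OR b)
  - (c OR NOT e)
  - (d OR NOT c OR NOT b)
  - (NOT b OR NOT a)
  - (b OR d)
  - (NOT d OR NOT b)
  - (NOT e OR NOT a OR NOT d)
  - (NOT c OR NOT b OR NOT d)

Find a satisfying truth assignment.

a=F, b=T, c=F, d=F, e=F

Check each clause:
  1. (NOT c OR a) — NOT c is true.
  2. (NOT a OR c) — NOT a is true.
  3. (a OR b) — b is true.
  4. (c OR NOT e) — NOT e is true.
  5. (d OR NOT b OR NOT c) — NOT c is true.
  6. (NOT a OR NOT b) — NOT a is true.
  7. (d OR b) — b is true.
  8. (NOT b OR NOT d) — NOT d is true.
  9. (NOT e OR NOT a OR NOT d) — NOT e is true.
  10. (NOT c OR NOT d OR NOT b) — NOT d is true.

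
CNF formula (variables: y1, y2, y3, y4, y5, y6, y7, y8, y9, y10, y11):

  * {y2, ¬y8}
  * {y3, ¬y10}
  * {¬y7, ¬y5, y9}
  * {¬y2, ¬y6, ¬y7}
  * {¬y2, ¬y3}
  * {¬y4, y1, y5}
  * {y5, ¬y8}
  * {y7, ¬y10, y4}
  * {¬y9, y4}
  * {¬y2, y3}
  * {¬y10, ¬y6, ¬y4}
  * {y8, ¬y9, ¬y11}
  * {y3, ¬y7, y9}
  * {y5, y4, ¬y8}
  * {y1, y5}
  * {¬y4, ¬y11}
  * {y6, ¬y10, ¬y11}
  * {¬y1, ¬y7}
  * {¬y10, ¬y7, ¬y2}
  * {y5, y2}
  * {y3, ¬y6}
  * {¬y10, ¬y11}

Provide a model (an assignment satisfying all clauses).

y1=T, y2=F, y3=T, y4=T, y5=T, y6=T, y7=F, y8=F, y9=F, y10=F, y11=F

Check each clause:
  1. {y2, ¬y8} — ¬y8 is true.
  2. {¬y10, y3} — y3 is true.
  3. {y9, ¬y7, ¬y5} — ¬y7 is true.
  4. {¬y7, ¬y2, ¬y6} — ¬y7 is true.
  5. {¬y2, ¬y3} — ¬y2 is true.
  6. {¬y4, y1, y5} — y1 is true.
  7. {¬y8, y5} — ¬y8 is true.
  8. {y7, ¬y10, y4} — y4 is true.
  9. {y4, ¬y9} — y4 is true.
  10. {¬y2, y3} — y3 is true.
  11. {¬y6, ¬y4, ¬y10} — ¬y10 is true.
  12. {¬y11, ¬y9, y8} — ¬y11 is true.
  13. {y9, y3, ¬y7} — y3 is true.
  14. {¬y8, y4, y5} — ¬y8 is true.
  15. {y1, y5} — y1 is true.
  16. {¬y11, ¬y4} — ¬y11 is true.
  17. {¬y11, ¬y10, y6} — ¬y11 is true.
  18. {¬y1, ¬y7} — ¬y7 is true.
  19. {¬y7, ¬y10, ¬y2} — ¬y7 is true.
  20. {y2, y5} — y5 is true.
  21. {y3, ¬y6} — y3 is true.
  22. {¬y11, ¬y10} — ¬y11 is true.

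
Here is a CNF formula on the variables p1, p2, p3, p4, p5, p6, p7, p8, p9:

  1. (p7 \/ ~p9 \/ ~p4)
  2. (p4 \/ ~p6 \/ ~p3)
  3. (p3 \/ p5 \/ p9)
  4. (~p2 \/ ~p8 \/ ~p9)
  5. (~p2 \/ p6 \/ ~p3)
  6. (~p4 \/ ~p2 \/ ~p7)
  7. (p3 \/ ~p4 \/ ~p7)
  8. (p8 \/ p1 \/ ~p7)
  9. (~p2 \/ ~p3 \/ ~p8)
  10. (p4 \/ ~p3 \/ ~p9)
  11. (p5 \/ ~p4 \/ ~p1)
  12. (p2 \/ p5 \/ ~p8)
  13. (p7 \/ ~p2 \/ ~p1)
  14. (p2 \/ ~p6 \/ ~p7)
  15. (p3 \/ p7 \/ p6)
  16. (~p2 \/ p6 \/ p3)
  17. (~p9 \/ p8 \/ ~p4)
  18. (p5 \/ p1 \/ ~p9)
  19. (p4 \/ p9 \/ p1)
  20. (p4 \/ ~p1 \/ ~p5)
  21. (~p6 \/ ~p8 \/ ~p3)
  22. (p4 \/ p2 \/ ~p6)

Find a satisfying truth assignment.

p1 = True, p2 = False, p3 = False, p4 = True, p5 = True, p6 = True, p7 = False, p8 = False, p9 = False

Check each clause:
  1. (~p9 \/ ~p4 \/ p7) — ~p9 is true.
  2. (~p3 \/ ~p6 \/ p4) — p4 is true.
  3. (p3 \/ p5 \/ p9) — p5 is true.
  4. (~p9 \/ ~p2 \/ ~p8) — ~p8 is true.
  5. (p6 \/ ~p2 \/ ~p3) — ~p3 is true.
  6. (~p4 \/ ~p7 \/ ~p2) — ~p7 is true.
  7. (p3 \/ ~p4 \/ ~p7) — ~p7 is true.
  8. (p8 \/ ~p7 \/ p1) — ~p7 is true.
  9. (~p3 \/ ~p2 \/ ~p8) — ~p8 is true.
  10. (p4 \/ ~p3 \/ ~p9) — p4 is true.
  11. (~p4 \/ p5 \/ ~p1) — p5 is true.
  12. (p2 \/ ~p8 \/ p5) — ~p8 is true.
  13. (~p2 \/ ~p1 \/ p7) — ~p2 is true.
  14. (~p6 \/ ~p7 \/ p2) — ~p7 is true.
  15. (p6 \/ p7 \/ p3) — p6 is true.
  16. (p6 \/ p3 \/ ~p2) — ~p2 is true.
  17. (~p4 \/ ~p9 \/ p8) — ~p9 is true.
  18. (p5 \/ p1 \/ ~p9) — p1 is true.
  19. (p1 \/ p9 \/ p4) — p4 is true.
  20. (~p5 \/ p4 \/ ~p1) — p4 is true.
  21. (~p3 \/ ~p6 \/ ~p8) — ~p8 is true.
  22. (~p6 \/ p4 \/ p2) — p4 is true.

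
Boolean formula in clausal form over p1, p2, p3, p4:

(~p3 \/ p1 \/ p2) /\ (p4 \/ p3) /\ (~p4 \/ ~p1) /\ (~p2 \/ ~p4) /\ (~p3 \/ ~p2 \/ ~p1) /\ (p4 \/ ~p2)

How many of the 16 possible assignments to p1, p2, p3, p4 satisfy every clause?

2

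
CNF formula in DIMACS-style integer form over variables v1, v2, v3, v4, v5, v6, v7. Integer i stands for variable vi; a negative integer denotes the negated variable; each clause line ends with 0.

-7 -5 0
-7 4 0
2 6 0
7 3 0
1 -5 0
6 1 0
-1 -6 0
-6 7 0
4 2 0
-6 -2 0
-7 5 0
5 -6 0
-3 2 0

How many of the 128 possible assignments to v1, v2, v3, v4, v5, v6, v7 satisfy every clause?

4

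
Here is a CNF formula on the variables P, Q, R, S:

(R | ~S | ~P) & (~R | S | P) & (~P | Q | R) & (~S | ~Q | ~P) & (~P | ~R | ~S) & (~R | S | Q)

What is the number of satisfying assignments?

Case analysis on P and R:
  P=1, R=1: remaining (Q,S) ∈ {(1,0)} — 1.
  P=1, R=0: remaining (Q,S) ∈ {(1,0)} — 1.
  P=0, R=1: remaining (Q,S) ∈ {(0,1); (1,1)} — 2.
  P=0, R=0: remaining (Q,S) ∈ {(0,0); (0,1); (1,0); (1,1)} — 4.
Total: 1 + 1 + 2 + 4 = 8.

8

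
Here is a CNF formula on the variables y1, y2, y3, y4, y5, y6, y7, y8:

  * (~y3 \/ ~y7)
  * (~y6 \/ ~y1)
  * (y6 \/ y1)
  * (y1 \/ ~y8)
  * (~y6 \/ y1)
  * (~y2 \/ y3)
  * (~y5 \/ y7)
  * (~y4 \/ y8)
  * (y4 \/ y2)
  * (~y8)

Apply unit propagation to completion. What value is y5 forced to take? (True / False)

(~y8) is a unit clause: y8 = False.
(y8 \/ ~y4): since y8 = False, the clause reduces to (~y4). y4 = False.
(y4 \/ y2) with y4 = False leaves only y2, so y2 = True.
(y3 \/ ~y2) with y2 = True leaves only y3, so y3 = True.
In (~y7 \/ ~y3), ~y3 is now false; ~y7 must hold, so y7 = False.
(~y5 \/ y7): since y7 = False, the clause reduces to (~y5). y5 = False.

False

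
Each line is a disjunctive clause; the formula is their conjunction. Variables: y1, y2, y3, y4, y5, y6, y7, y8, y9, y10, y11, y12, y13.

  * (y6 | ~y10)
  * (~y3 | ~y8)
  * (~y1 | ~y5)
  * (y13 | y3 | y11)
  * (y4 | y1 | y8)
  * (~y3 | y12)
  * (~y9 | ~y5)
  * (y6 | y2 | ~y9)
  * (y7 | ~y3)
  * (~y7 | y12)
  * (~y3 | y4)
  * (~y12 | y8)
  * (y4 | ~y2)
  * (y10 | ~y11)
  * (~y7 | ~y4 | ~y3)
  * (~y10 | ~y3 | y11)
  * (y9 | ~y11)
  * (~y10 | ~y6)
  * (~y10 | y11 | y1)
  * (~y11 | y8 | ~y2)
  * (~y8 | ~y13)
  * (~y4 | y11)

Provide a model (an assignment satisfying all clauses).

Pure literal: y5 appears only negated; assign y5 = False.
Set y1 = True and propagate.
Branch on y2: take y2 = False.
Set y3 = False and propagate.
The remaining clauses are satisfied by y4 = False, y6 = True, y7 = False, y8 = False, y9 = False, y10 = False, y11 = False, y12 = False, y13 = True.

y1 = T, y2 = F, y3 = F, y4 = F, y5 = F, y6 = T, y7 = F, y8 = F, y9 = F, y10 = F, y11 = F, y12 = F, y13 = T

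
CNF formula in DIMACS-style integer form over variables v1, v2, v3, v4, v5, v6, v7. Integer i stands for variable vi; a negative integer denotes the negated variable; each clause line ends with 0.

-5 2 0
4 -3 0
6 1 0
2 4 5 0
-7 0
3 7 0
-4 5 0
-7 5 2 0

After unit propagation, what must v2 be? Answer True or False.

True

Unit clause (!v7) sets v7 = False.
(v3 || v7): since v7 = False, the clause reduces to (v3). v3 = True.
(!v3 || v4) with v3 = True leaves only v4, so v4 = True.
(v5 || !v4): since v4 = True, the clause reduces to (v5). v5 = True.
(!v5 || v2): since v5 = True, the clause reduces to (v2). v2 = True.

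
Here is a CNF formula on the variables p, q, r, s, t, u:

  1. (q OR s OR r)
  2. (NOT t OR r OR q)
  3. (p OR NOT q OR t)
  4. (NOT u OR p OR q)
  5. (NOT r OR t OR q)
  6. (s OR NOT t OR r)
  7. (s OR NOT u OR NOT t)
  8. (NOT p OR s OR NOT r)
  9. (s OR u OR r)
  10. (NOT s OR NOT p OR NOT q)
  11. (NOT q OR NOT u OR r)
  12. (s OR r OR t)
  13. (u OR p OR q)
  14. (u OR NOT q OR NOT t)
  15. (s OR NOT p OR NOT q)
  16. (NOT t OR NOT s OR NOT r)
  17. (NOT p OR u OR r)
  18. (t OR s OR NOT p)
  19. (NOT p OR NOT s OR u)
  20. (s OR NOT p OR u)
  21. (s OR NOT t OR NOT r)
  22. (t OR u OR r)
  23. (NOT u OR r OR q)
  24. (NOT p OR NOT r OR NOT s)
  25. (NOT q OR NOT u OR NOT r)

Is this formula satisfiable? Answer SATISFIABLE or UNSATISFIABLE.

UNSATISFIABLE

r = True:
  p = True:
    propagation gives s=True; an empty clause results — contradiction.
  p = False:
    q = True:
      propagation gives t=True, u=True; contradiction.
    q = False:
      propagation gives u=False; contradiction.
r = False:
  u = True:
    propagation gives q=False; an empty clause results — contradiction.
  u = False:
    propagation gives s=True, p=False, q=True, t=True; an empty clause results — contradiction.
Every branch closes, so no satisfying assignment exists.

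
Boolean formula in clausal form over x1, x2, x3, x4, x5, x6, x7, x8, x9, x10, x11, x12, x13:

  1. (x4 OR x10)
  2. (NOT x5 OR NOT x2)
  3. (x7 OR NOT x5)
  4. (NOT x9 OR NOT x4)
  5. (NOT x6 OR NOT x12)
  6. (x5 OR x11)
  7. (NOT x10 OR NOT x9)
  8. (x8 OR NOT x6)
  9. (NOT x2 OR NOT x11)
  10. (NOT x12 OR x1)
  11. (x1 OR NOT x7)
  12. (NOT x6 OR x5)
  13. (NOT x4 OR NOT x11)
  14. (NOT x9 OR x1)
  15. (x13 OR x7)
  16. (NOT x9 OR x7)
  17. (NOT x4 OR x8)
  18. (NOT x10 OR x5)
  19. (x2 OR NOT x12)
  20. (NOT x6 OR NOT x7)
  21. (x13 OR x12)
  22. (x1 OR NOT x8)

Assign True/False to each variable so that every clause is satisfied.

x1 = T  x2 = F  x3 = T  x4 = T  x5 = T  x6 = F  x7 = T  x8 = T  x9 = F  x10 = F  x11 = F  x12 = F  x13 = T

Pure literal: x1 appears only positively; assign x1 = True.
Pure literal: x6 appears only negated; assign x6 = False.
Branch on x2: take x2 = False.
  then x12 is forced to False.
  then x13 is forced to True.
Branch on x4: take x4 = True.
  then x9 is forced to False.
  then x11 is forced to False.
  then x5 is forced to True.
  then x7 is forced to True.
  then x8 is forced to True.
x3, x10 are now unconstrained; take x3 = True, x10 = False.
Check each clause:
  1. (x4 OR x10) — x4 is true.
  2. (NOT x5 OR NOT x2) — NOT x2 is true.
  3. (NOT x5 OR x7) — x7 is true.
  4. (NOT x4 OR NOT x9) — NOT x9 is true.
  5. (NOT x6 OR NOT x12) — NOT x6 is true.
  6. (x11 OR x5) — x5 is true.
  7. (NOT x9 OR NOT x10) — NOT x10 is true.
  8. (x8 OR NOT x6) — x8 is true.
  9. (NOT x2 OR NOT x11) — NOT x11 is true.
  10. (NOT x12 OR x1) — x1 is true.
  11. (NOT x7 OR x1) — x1 is true.
  12. (x5 OR NOT x6) — NOT x6 is true.
  13. (NOT x4 OR NOT x11) — NOT x11 is true.
  14. (x1 OR NOT x9) — x1 is true.
  15. (x7 OR x13) — x13 is true.
  16. (NOT x9 OR x7) — NOT x9 is true.
  17. (NOT x4 OR x8) — x8 is true.
  18. (x5 OR NOT x10) — x5 is true.
  19. (NOT x12 OR x2) — NOT x12 is true.
  20. (NOT x7 OR NOT x6) — NOT x6 is true.
  21. (x13 OR x12) — x13 is true.
  22. (x1 OR NOT x8) — x1 is true.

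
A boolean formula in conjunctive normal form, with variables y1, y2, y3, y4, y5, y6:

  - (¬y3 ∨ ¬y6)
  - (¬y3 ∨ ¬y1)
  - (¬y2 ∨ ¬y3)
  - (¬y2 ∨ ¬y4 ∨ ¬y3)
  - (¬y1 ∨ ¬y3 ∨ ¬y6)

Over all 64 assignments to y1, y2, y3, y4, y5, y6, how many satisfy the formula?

36

Case analysis on y3 and y1:
  y3=T, y1=T: a clause becomes empty — 0.
  y3=T, y1=F: remaining (y2,y4,y5,y6) ∈ {(F,F,F,F); (F,F,T,F); (F,T,F,F); (F,T,T,F)} — 4.
  y3=F, y1=T: y2, y4, y5, y6 free → 2^4 = 16.
  y3=F, y1=F: y2, y4, y5, y6 free → 2^4 = 16.
Total: 0 + 4 + 16 + 16 = 36.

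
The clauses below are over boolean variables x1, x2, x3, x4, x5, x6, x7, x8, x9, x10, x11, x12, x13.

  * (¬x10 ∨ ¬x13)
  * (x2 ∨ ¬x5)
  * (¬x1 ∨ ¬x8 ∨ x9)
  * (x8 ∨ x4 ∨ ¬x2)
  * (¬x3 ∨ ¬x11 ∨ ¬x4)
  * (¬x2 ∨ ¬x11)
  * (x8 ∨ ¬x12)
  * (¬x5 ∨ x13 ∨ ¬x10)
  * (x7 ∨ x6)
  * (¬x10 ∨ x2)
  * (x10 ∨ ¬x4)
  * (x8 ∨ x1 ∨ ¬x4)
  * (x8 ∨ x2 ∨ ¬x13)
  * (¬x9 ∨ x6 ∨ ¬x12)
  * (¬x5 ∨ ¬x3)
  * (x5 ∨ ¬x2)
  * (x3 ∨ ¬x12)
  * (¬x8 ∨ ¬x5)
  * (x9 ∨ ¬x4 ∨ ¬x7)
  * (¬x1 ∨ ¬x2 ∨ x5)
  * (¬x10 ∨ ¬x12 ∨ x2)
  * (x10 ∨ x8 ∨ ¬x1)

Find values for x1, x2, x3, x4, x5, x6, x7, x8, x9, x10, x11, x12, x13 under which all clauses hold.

x12 occurs only negated in the remaining clauses — set x12 = False.
Branch on x1: take x1 = True.
Branch on x2: take x2 = False.
  then x5 is forced to False.
  then x10 is forced to False.
  then x4 is forced to False.
  then x8 is forced to True.
  then x9 is forced to True.
The remaining clauses are satisfied by x3 = True, x6 = False, x7 = True, x11 = True, x13 = False.
Every clause has at least one true literal under this assignment.

x1 = T, x2 = F, x3 = T, x4 = F, x5 = F, x6 = F, x7 = T, x8 = T, x9 = T, x10 = F, x11 = T, x12 = F, x13 = F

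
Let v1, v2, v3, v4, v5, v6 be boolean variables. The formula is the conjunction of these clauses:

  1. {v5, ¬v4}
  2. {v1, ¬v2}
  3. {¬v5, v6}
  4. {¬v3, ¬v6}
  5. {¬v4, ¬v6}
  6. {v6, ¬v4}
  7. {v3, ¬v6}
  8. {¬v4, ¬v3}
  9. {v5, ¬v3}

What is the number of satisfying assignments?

Satisfying assignments:
  v1=F v2=F v3=F v4=F v5=F v6=F
  v1=T v2=F v3=F v4=F v5=F v6=F
  v1=T v2=T v3=F v4=F v5=F v6=F
Count: 3.

3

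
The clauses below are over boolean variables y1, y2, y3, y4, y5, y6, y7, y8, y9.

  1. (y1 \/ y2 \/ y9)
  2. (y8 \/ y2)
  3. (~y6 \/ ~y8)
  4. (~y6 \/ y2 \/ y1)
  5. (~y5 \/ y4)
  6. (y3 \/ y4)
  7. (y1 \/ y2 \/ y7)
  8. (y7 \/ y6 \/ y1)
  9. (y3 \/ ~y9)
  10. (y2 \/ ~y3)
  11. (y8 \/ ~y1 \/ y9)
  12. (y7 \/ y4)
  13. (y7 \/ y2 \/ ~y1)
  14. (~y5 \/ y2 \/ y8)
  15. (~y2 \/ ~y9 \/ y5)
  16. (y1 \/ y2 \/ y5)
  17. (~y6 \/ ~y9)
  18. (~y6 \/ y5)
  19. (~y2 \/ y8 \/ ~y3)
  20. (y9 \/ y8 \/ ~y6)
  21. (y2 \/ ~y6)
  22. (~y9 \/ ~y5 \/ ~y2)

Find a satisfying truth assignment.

y1=True, y2=True, y3=True, y4=False, y5=False, y6=False, y7=True, y8=True, y9=False

Pure literal: y7 appears only positively; assign y7 = True.
Branch on y1: take y1 = True.
Set y2 = True and propagate.
For the remaining variables, y3 = True, y4 = False, y5 = False, y6 = False, y8 = True, y9 = False works.
Every clause has at least one true literal under this assignment.
Check each clause:
  1. (y9 \/ y1 \/ y2) — y2 is true.
  2. (y2 \/ y8) — y8 is true.
  3. (~y6 \/ ~y8) — ~y6 is true.
  4. (y2 \/ y1 \/ ~y6) — y1 is true.
  5. (~y5 \/ y4) — ~y5 is true.
  6. (y4 \/ y3) — y3 is true.
  7. (y2 \/ y1 \/ y7) — y1 is true.
  8. (y7 \/ y6 \/ y1) — y1 is true.
  9. (~y9 \/ y3) — y3 is true.
  10. (~y3 \/ y2) — y2 is true.
  11. (y9 \/ y8 \/ ~y1) — y8 is true.
  12. (y7 \/ y4) — y7 is true.
  13. (y7 \/ y2 \/ ~y1) — y2 is true.
  14. (y2 \/ ~y5 \/ y8) — y8 is true.
  15. (y5 \/ ~y2 \/ ~y9) — ~y9 is true.
  16. (y2 \/ y5 \/ y1) — y1 is true.
  17. (~y9 \/ ~y6) — ~y6 is true.
  18. (y5 \/ ~y6) — ~y6 is true.
  19. (y8 \/ ~y3 \/ ~y2) — y8 is true.
  20. (y9 \/ ~y6 \/ y8) — y8 is true.
  21. (y2 \/ ~y6) — ~y6 is true.
  22. (~y5 \/ ~y2 \/ ~y9) — ~y5 is true.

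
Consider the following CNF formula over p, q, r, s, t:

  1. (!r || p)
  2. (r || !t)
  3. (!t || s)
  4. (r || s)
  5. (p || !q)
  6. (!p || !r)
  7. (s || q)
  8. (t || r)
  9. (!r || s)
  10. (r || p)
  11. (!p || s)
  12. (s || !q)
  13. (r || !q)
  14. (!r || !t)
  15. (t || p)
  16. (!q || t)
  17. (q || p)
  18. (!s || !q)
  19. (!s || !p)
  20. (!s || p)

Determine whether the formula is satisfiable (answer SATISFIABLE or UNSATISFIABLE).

UNSATISFIABLE

p = True:
  propagation gives r=False, t=False; an empty clause results — contradiction.
p = False:
  propagation gives r=False; an empty clause results — contradiction.
Every branch closes, so no satisfying assignment exists.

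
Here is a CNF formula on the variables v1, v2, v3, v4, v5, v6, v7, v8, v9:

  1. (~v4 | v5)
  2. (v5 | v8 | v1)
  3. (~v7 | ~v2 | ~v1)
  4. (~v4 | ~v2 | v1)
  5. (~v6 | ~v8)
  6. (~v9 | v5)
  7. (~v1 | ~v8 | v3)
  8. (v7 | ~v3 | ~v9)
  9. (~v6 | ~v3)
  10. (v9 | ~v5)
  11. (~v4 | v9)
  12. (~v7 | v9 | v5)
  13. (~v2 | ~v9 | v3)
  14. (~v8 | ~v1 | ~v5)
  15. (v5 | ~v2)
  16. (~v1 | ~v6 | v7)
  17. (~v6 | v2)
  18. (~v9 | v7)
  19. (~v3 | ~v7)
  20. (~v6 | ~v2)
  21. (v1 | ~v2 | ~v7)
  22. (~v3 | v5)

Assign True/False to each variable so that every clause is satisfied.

Pure literal: v6 appears only negated; assign v6 = False.
Branch on v1: take v1 = False.
Branch on v2: take v2 = False.
For the remaining variables, v3 = False, v4 = True, v5 = True, v7 = True, v8 = True, v9 = True works.

v1=False  v2=False  v3=False  v4=True  v5=True  v6=False  v7=True  v8=True  v9=True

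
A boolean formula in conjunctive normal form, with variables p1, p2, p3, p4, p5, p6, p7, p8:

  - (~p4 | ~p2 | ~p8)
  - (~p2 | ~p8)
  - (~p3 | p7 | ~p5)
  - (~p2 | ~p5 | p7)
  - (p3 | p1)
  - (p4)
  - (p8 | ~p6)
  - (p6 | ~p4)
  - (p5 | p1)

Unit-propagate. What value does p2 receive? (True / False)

False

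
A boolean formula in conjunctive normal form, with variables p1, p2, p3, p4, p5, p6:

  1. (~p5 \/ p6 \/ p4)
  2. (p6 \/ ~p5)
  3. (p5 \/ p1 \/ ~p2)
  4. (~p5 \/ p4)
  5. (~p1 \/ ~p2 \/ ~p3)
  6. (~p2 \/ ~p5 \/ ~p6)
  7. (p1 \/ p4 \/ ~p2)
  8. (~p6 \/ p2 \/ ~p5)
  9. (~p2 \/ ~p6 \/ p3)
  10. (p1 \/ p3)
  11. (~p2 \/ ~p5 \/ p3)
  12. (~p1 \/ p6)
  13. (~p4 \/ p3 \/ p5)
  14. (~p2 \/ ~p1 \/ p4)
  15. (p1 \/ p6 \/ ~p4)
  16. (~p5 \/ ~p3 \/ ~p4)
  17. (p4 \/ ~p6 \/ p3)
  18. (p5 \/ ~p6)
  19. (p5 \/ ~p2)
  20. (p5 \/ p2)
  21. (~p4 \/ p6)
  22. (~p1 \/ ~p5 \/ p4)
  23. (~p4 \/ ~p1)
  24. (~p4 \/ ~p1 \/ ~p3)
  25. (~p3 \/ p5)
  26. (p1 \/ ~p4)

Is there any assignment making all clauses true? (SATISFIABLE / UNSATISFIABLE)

UNSATISFIABLE

p5 = True:
  propagation gives p6=True, p4=True, p2=False; an empty clause results — contradiction.
p5 = False:
  propagation gives p6=False, p1=False, p2=False; an empty clause results — contradiction.
Every branch closes, so no satisfying assignment exists.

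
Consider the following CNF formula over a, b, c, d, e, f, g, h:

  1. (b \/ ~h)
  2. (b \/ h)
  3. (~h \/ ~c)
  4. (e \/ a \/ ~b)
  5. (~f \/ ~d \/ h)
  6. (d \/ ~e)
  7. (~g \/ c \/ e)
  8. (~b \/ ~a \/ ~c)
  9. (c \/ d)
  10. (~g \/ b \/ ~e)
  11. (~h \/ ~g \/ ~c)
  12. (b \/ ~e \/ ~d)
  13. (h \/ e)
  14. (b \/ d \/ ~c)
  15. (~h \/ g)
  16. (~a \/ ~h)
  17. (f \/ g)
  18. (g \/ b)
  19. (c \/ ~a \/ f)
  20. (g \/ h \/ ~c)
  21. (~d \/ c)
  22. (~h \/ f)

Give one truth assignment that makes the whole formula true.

a=F  b=T  c=T  d=T  e=T  f=F  g=T  h=F

Branch on a: take a = False.
For the remaining variables, b = True, c = True, d = True, e = True, f = False, g = True, h = False works.
Every clause has at least one true literal under this assignment.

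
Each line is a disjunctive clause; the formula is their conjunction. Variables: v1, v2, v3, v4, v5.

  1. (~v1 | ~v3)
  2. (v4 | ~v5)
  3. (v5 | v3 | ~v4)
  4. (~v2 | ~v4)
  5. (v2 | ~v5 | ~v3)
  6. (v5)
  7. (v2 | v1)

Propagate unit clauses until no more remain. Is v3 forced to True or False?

False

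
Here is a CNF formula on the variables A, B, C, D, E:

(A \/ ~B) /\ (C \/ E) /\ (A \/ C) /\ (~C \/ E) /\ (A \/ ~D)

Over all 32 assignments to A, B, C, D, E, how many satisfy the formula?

9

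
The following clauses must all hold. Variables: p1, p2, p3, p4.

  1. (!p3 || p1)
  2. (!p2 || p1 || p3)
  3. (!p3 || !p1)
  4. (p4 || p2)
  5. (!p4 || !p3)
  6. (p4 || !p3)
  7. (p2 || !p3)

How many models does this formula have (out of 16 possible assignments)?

4

Satisfying assignments:
  p1=F p2=F p3=F p4=T
  p1=T p2=F p3=F p4=T
  p1=T p2=T p3=F p4=F
  p1=T p2=T p3=F p4=T
Count: 4.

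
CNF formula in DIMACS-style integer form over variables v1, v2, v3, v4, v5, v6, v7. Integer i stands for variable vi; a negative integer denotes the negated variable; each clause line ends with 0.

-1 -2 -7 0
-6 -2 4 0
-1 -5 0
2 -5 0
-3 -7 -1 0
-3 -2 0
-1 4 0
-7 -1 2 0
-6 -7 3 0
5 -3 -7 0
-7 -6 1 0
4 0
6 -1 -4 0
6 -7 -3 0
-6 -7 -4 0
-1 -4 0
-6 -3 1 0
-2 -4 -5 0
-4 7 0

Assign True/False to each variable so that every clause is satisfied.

v1=False, v2=True, v3=False, v4=True, v5=False, v6=False, v7=True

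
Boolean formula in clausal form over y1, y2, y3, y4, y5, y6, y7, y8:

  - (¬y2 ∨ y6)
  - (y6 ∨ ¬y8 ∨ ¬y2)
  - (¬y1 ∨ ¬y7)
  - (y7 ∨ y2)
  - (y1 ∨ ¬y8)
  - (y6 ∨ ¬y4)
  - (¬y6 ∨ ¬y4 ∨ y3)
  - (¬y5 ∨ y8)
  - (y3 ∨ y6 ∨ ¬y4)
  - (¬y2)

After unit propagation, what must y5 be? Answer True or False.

False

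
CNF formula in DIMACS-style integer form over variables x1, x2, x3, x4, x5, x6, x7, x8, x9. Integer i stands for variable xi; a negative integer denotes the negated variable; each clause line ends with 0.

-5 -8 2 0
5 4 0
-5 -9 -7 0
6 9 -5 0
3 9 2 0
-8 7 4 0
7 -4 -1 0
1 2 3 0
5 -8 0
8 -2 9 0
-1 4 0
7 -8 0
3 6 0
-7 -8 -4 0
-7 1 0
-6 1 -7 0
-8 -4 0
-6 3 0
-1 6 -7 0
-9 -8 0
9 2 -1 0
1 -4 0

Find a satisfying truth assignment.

x3 occurs only positively in the remaining clauses — set x3 = True.
Set x1 = True and propagate.
  then x4 is forced to True.
  then x7 is forced to True.
  then x8 is forced to False.
  then x6 is forced to True.
For the remaining variables, x2 = True, x5 = False, x9 = True works.
Every clause has at least one true literal under this assignment.

x1=1, x2=1, x3=1, x4=1, x5=0, x6=1, x7=1, x8=0, x9=1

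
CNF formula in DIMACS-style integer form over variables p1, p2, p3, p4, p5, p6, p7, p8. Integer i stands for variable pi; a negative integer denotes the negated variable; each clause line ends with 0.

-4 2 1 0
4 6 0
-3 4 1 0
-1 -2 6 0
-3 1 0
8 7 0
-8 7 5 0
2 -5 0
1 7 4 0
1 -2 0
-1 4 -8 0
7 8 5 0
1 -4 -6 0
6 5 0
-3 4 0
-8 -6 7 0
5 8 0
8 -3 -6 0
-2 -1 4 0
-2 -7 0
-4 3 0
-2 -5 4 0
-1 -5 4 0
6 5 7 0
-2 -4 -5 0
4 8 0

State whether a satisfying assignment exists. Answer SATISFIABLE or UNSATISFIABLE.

Branch on p1: take p1 = False.
  then p3 is forced to False.
  then p2 is forced to False.
  then p4 is forced to False.
  then p6 is forced to True.
  then p5 is forced to False.
  then p7 is forced to True.
  then p8 is forced to True.
Every clause has at least one true literal under this assignment.
So p1=False, p2=False, p3=False, p4=False, p5=False, p6=True, p7=True, p8=True is a satisfying assignment.

SATISFIABLE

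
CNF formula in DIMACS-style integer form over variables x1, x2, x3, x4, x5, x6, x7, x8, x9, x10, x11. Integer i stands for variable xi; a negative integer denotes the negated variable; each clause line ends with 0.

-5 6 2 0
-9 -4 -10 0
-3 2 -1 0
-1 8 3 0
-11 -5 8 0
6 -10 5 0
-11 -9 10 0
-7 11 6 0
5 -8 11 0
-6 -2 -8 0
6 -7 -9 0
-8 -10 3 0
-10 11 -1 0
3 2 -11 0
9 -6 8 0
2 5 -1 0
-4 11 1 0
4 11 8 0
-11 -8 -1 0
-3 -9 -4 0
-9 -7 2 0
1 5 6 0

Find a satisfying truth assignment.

x7 occurs only negated in the remaining clauses — set x7 = False.
Try x1 = False.
Branch on x2: take x2 = True.
For the remaining variables, x3 = True, x4 = False, x5 = True, x6 = False, x8 = True, x9 = False, x10 = True, x11 = True works.
Every clause has at least one true literal under this assignment.

x1=F  x2=T  x3=T  x4=F  x5=T  x6=F  x7=F  x8=T  x9=F  x10=T  x11=T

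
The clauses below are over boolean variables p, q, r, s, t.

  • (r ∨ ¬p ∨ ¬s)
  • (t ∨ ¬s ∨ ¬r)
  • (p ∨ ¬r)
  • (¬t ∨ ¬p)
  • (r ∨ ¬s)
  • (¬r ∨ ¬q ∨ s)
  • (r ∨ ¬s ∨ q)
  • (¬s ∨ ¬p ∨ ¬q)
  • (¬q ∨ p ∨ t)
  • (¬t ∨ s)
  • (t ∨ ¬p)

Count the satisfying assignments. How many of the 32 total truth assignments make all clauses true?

1

The models are:
  p=F q=F r=F s=F t=F
Count: 1.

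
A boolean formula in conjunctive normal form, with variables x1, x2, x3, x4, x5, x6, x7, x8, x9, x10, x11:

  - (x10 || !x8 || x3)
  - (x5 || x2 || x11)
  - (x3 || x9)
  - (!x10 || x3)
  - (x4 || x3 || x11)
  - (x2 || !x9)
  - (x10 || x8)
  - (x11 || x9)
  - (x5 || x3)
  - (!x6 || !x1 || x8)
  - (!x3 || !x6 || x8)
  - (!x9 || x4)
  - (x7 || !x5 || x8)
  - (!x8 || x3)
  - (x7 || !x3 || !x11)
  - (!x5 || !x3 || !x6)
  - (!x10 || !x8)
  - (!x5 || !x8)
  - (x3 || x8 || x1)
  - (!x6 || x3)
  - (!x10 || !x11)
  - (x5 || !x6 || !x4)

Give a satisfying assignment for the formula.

Pure literal: x2 appears only positively; assign x2 = True.
x6 occurs only negated in the remaining clauses — set x6 = False.
Set x1 = True and propagate.
The remaining clauses are satisfied by x3 = True, x4 = True, x5 = True, x7 = True, x8 = False, x9 = True, x10 = True, x11 = False.

x1=True, x2=True, x3=True, x4=True, x5=True, x6=False, x7=True, x8=False, x9=True, x10=True, x11=False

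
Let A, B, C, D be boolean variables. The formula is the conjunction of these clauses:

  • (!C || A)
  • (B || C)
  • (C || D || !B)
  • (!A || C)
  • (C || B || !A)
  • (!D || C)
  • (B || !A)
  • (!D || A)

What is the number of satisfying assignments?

2

Satisfying assignments:
  A=1 B=1 C=1 D=0
  A=1 B=1 C=1 D=1
That's 2 in total.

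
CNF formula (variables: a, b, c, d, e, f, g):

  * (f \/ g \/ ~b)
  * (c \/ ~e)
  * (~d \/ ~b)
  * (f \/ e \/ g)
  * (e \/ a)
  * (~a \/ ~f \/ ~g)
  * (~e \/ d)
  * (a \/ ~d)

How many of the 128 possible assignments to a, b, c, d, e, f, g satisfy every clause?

15

Split on e, then a.
  e=T, a=T: remaining (b,c,d,f,g) ∈ {(F,T,T,F,F); (F,T,T,F,T); (F,T,T,T,F)} — 3.
  e=T, a=F: a clause becomes empty — 0.
  e=F, a=T: c free; 6 ways for (b,d,f,g) × 2^1 = 12.
  e=F, a=F: a clause becomes empty — 0.
Total: 3 + 0 + 12 + 0 = 15.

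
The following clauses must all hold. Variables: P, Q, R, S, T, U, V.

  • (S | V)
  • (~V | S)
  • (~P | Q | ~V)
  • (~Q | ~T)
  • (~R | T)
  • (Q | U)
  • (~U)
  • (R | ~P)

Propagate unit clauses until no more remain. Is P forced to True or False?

(~U) is a unit clause: U = False.
From (Q | U) and U = False: Q = True.
From (~Q | ~T) and Q = True: T = False.
From (~R | T) and T = False: R = False.
From (R | ~P) and R = False: P = False.

False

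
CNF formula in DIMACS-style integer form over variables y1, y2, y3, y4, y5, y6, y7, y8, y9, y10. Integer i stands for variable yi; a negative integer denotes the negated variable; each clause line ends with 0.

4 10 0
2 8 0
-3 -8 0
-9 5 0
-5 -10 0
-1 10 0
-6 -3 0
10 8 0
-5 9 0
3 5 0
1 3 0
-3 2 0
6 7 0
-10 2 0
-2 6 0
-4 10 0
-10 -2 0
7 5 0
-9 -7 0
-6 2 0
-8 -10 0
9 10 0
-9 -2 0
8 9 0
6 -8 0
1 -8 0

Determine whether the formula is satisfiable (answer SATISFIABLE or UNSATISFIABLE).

UNSATISFIABLE

y10 = True:
  propagation gives y5=False, y9=False, y3=True, y8=False; an empty clause results — contradiction.
y10 = False:
  propagation gives y4=True; an empty clause results — contradiction.
Every branch closes, so no satisfying assignment exists.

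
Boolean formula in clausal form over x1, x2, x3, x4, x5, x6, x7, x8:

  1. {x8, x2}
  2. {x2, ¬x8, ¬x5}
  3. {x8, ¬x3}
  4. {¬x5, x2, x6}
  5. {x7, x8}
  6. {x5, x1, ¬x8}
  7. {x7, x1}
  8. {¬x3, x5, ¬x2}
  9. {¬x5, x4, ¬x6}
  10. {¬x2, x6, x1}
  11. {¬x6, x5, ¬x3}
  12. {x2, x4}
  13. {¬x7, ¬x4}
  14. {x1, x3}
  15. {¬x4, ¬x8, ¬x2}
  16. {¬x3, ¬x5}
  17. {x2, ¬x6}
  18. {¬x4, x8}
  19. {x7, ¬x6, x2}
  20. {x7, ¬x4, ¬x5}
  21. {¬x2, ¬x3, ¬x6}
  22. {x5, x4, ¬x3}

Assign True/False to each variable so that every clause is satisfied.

Pure literal: x1 appears only positively; assign x1 = True.
Branch on x2: take x2 = False.
  then x8 is forced to True.
  then x5 is forced to False.
  then x4 is forced to True.
  then x7 is forced to False.
  then x6 is forced to False.
x3 is now unconstrained; take x3 = False.
Check each clause:
  1. {x8, x2} — x8 is true.
  2. {x2, ¬x8, ¬x5} — ¬x5 is true.
  3. {x8, ¬x3} — x8 is true.
  4. {x6, x2, ¬x5} — ¬x5 is true.
  5. {x8, x7} — x8 is true.
  6. {x1, x5, ¬x8} — x1 is true.
  7. {x7, x1} — x1 is true.
  8. {¬x2, ¬x3, x5} — ¬x3 is true.
  9. {x4, ¬x6, ¬x5} — ¬x6 is true.
  10. {x1, x6, ¬x2} — x1 is true.
  11. {¬x3, ¬x6, x5} — ¬x6 is true.
  12. {x2, x4} — x4 is true.
  13. {¬x4, ¬x7} — ¬x7 is true.
  14. {x3, x1} — x1 is true.
  15. {¬x8, ¬x4, ¬x2} — ¬x2 is true.
  16. {¬x3, ¬x5} — ¬x5 is true.
  17. {¬x6, x2} — ¬x6 is true.
  18. {x8, ¬x4} — x8 is true.
  19. {¬x6, x2, x7} — ¬x6 is true.
  20. {x7, ¬x5, ¬x4} — ¬x5 is true.
  21. {¬x3, ¬x2, ¬x6} — ¬x6 is true.
  22. {x5, x4, ¬x3} — ¬x3 is true.

x1=T, x2=F, x3=F, x4=T, x5=F, x6=F, x7=F, x8=T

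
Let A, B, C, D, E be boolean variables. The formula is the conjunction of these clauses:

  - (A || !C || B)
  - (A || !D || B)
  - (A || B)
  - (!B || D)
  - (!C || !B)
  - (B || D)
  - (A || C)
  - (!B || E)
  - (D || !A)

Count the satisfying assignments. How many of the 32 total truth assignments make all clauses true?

The models are:
  A=T B=F C=F D=T E=F
  A=T B=F C=F D=T E=T
  A=T B=F C=T D=T E=F
  A=T B=F C=T D=T E=T
  A=T B=T C=F D=T E=T
Count: 5.

5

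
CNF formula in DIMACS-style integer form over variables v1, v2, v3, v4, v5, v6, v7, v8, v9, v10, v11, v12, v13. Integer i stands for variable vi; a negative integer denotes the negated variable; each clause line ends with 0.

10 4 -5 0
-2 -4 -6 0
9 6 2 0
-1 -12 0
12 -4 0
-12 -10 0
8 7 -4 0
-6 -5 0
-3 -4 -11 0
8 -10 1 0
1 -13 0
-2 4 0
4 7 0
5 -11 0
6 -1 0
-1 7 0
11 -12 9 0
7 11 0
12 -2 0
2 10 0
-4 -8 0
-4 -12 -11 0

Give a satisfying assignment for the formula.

v1 = False, v2 = False, v3 = True, v4 = False, v5 = True, v6 = False, v7 = True, v8 = True, v9 = True, v10 = True, v11 = False, v12 = False, v13 = False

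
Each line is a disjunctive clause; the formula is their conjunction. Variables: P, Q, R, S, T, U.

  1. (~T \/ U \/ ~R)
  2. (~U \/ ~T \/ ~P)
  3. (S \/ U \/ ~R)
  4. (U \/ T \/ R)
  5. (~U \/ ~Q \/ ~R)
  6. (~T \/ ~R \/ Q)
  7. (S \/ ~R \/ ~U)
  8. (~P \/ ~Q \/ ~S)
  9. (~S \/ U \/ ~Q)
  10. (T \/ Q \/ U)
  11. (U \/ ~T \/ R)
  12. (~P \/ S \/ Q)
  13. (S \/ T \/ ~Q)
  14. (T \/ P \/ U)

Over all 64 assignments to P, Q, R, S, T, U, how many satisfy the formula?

Split on U, then T.
  U=1, T=1: remaining (P,Q,R,S) ∈ {(0,0,0,0); (0,0,0,1); (0,1,0,0); (0,1,0,1)} — 4.
  U=1, T=0: 6 of the 16 assignments to (P,Q,R,S) work.
  U=0, T=1: a clause becomes empty — 0.
  U=0, T=0: a clause becomes empty — 0.
Total: 4 + 6 + 0 + 0 = 10.

10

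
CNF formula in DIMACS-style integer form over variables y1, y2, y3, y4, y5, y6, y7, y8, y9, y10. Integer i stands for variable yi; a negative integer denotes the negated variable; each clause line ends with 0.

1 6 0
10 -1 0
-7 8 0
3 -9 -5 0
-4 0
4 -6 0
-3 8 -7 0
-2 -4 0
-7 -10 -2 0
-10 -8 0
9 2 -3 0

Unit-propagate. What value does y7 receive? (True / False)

(¬y4) stands alone — y4 = False.
From (¬y6 ∨ y4) and y4 = False: y6 = False.
(y6 ∨ y1): since y6 = False, the clause reduces to (y1). y1 = True.
In (y10 ∨ ¬y1), ¬y1 is now false; y10 must hold, so y10 = True.
(¬y8 ∨ ¬y10) with y10 = True leaves only ¬y8, so y8 = False.
From (¬y7 ∨ y8) and y8 = False: y7 = False.

False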